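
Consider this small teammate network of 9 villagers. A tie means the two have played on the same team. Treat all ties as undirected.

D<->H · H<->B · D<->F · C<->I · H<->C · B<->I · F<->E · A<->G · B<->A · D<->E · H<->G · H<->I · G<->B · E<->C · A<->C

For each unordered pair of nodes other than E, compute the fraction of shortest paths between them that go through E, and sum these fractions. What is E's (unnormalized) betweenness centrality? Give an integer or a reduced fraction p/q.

Pairs whose geodesics pass through E — D–A: 1/4; D–C: 1/2; F–I: 1/2; F–A: 1; F–C: 1.
All other pairs contribute 0.
Summing the contributions gives betweenness(E) = 13/4.

13/4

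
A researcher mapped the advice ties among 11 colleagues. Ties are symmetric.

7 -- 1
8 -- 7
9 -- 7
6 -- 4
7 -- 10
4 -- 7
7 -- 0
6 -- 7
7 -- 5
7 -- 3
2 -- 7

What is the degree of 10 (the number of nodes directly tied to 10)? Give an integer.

1

10 is directly tied to 7. That is 1 neighbor, so the degree of 10 is 1.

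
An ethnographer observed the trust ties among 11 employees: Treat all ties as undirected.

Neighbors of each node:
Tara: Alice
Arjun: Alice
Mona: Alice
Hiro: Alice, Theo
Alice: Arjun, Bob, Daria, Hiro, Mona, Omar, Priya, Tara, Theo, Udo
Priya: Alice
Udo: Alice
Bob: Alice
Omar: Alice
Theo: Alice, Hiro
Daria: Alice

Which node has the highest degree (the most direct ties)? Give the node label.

Alice

Degrees — Alice:10, Arjun:1, Bob:1, Daria:1, Hiro:2, Mona:1, Omar:1, Priya:1, Tara:1, Theo:2, Udo:1.
The maximum is 10, attained only by Alice.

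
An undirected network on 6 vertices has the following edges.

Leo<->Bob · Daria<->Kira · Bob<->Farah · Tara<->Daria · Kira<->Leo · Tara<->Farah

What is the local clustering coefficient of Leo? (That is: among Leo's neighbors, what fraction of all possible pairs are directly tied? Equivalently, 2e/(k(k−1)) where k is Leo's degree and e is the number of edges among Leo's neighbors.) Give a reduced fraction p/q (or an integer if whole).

Leo's neighbors: Bob and Kira (k = 2).
Possible neighbor pairs: C(2,2) = 1. Edges among them: none → e = 0.
Clustering(Leo) = 0/1.

0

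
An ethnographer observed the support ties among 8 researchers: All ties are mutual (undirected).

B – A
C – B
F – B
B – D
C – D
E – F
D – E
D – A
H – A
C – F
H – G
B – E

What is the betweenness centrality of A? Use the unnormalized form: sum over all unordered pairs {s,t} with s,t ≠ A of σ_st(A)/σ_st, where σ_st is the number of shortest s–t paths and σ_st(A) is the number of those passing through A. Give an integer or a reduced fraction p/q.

10

Pairs whose geodesics pass through A — H–E: 2/2; H–F: 1; H–B: 1; H–D: 1; H–C: 2/2; G–E: 2/2; G–F: 1; G–B: 1; G–D: 1; G–C: 2/2.
All other pairs contribute 0.
Summing the contributions gives betweenness(A) = 10.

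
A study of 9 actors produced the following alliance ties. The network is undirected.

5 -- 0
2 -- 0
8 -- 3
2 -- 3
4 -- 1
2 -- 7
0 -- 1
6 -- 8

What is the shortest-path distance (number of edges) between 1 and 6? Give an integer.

One shortest route is 1 – 0 – 2 – 3 – 8 – 6, which uses 5 edges, and at distance 4 from 1 we only reach {8}, which does not include 6. So d(1,6) = 5.

5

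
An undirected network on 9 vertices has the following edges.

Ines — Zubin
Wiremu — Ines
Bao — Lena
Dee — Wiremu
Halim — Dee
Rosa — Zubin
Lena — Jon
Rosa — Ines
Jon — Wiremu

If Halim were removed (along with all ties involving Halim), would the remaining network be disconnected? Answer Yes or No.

Even without Halim, every remaining node can still reach every other (the residual graph is connected), so Halim is not a cut vertex.

No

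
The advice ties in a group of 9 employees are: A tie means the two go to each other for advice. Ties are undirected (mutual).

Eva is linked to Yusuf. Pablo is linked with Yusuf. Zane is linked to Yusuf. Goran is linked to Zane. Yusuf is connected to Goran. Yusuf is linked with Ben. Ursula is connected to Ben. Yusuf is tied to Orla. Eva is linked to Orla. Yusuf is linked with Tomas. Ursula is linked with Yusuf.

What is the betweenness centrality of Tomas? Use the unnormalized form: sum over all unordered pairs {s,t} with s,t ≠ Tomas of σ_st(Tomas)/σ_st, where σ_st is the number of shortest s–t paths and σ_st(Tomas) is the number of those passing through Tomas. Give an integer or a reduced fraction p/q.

0

No shortest path between any pair of other nodes passes through Tomas.
Summing the contributions gives betweenness(Tomas) = 0.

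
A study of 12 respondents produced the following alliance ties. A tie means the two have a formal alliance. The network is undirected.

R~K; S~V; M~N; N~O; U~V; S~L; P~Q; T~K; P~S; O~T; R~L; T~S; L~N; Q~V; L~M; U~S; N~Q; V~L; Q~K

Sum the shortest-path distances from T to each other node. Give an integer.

20

Distances from T: K:1, L:2, M:3, N:2, O:1, P:2, Q:2, R:2, S:1, U:2, V:2.
Sum = 1 + 2 + 3 + 2 + 1 + 2 + 2 + 2 + 1 + 2 + 2 = 20.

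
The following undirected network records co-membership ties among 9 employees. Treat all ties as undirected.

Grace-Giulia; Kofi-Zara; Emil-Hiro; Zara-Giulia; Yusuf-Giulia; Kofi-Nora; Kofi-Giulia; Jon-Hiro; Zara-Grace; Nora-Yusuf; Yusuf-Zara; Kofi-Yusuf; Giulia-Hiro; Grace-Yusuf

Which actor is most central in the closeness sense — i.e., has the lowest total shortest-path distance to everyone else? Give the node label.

Farness (sum of distances to all others) for each node — Emil:21, Giulia:11, Grace:15, Hiro:14, Jon:21, Kofi:14, Nora:19, Yusuf:13, Zara:14.
The smallest farness is 11, for Giulia, so Giulia has the highest closeness.

Giulia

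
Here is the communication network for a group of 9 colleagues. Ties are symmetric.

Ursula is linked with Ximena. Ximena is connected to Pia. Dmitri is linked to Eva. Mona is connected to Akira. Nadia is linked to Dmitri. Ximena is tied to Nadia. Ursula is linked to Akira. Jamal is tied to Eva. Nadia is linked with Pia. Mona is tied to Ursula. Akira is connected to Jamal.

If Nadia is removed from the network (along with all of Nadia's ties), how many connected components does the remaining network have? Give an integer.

1

Nadia's neighbors (Dmitri, Pia, and Ximena) remain reachable from one another through other ties, so the rest of the network stays in one piece.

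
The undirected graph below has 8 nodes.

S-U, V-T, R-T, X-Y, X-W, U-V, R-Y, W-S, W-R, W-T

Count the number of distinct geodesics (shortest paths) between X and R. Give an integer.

The shortest distance is 2. The length-2 paths are: X–W–R; X–Y–R.
That gives 2 distinct shortest paths.

2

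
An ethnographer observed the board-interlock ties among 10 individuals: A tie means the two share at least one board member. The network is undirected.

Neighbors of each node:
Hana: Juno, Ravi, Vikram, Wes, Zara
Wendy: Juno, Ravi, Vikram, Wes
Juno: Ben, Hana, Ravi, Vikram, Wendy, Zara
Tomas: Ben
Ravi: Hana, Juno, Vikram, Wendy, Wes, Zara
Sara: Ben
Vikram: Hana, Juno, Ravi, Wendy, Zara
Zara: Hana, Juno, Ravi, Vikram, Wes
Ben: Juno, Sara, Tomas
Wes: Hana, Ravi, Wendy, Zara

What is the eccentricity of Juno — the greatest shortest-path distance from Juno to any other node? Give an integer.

Distances from Juno: Ben:1, Hana:1, Ravi:1, Sara:2, Tomas:2, Vikram:1, Wendy:1, Wes:2, Zara:1.
The largest is 2 (to Tomas, Sara, and Wes), so the eccentricity of Juno is 2.

2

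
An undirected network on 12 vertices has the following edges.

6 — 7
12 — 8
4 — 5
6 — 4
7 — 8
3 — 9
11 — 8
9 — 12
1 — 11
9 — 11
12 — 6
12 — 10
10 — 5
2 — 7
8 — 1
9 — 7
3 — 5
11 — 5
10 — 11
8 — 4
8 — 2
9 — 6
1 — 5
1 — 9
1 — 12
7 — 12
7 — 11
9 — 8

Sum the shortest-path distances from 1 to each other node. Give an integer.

Distances from 1: 2:2, 3:2, 4:2, 5:1, 6:2, 7:2, 8:1, 9:1, 10:2, 11:1, 12:1.
Sum = 2 + 2 + 2 + 1 + 2 + 2 + 1 + 1 + 2 + 1 + 1 = 17.

17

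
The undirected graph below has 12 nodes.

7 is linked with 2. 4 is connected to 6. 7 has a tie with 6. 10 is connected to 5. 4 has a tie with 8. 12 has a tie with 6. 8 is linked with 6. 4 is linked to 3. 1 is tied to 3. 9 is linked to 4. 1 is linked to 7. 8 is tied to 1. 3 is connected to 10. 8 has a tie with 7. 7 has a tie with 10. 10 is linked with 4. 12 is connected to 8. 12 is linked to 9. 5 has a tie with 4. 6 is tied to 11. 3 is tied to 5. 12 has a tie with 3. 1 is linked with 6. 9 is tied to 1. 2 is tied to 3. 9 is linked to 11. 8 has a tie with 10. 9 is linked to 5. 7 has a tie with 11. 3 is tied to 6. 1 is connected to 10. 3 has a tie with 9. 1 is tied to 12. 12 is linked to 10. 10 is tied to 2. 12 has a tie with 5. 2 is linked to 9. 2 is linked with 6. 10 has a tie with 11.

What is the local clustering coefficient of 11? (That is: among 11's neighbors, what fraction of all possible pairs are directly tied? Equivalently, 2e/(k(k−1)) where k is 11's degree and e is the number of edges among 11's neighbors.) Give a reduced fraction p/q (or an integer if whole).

11's neighbors: 6, 7, 9, and 10 (k = 4).
Possible neighbor pairs: C(4,2) = 6. Edges among them: 6–7, 7–10 → e = 2.
Clustering(11) = 2/6 = 1/3.

1/3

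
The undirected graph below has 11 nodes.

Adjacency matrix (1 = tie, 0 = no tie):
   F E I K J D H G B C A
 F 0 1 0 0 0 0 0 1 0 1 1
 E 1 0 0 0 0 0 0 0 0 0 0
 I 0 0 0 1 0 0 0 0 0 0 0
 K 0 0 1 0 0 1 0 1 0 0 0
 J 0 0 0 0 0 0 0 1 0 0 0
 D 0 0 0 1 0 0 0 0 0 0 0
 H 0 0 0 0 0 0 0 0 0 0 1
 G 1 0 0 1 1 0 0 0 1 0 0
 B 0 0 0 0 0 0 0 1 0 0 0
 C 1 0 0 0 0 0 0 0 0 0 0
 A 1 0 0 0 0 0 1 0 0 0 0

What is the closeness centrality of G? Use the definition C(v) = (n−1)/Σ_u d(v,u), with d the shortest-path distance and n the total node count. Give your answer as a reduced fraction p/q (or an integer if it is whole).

10/17

Distances from G: A:2, B:1, C:2, D:2, E:2, F:1, H:3, I:2, J:1, K:1. Sum = 17.
n = 11, so closeness = 10/17.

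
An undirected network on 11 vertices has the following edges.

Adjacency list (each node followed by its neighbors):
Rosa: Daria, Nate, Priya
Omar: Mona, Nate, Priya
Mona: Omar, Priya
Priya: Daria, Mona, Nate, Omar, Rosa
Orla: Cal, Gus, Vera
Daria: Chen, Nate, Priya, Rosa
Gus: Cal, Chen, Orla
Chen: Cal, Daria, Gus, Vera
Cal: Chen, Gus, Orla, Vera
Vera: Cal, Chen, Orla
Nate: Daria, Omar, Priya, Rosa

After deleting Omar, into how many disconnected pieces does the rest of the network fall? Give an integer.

Omar's neighbors (Mona, Nate, and Priya) remain reachable from one another through other ties, so the rest of the network stays in one piece.

1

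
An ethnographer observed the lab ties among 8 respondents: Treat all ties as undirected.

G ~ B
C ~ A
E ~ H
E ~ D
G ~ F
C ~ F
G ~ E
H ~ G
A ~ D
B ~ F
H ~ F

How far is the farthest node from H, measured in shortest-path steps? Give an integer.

3

Distances from H: A:3, B:2, C:2, D:2, E:1, F:1, G:1.
The largest is 3 (to A), so the eccentricity of H is 3.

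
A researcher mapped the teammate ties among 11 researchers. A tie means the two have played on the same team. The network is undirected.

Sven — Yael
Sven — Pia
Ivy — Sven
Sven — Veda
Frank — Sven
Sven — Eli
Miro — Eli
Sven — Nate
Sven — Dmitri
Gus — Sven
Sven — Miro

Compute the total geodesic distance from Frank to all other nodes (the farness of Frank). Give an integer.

19

Distances from Frank: Dmitri:2, Eli:2, Gus:2, Ivy:2, Miro:2, Nate:2, Pia:2, Sven:1, Veda:2, Yael:2.
Sum = 2 + 2 + 2 + 2 + 2 + 2 + 2 + 1 + 2 + 2 = 19.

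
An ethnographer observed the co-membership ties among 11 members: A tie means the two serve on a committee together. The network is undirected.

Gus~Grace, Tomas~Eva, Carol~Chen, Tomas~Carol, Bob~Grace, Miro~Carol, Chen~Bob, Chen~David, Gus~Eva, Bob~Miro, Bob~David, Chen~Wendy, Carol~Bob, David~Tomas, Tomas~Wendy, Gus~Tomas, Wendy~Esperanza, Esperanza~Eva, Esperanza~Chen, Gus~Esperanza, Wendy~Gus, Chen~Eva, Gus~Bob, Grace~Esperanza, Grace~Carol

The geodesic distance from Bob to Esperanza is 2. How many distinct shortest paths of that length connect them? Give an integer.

3

The shortest distance is 2. The length-2 paths are: Bob–Chen–Esperanza; Bob–Gus–Esperanza; Bob–Grace–Esperanza.
That gives 3 distinct shortest paths.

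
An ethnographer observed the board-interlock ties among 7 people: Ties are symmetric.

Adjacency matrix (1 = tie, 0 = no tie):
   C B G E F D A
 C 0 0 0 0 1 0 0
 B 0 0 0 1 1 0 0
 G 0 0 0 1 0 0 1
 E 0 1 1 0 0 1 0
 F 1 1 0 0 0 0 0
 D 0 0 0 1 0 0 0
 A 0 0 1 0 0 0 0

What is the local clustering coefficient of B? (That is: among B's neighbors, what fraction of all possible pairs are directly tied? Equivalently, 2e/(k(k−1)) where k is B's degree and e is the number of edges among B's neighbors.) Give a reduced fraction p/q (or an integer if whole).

0

B's neighbors: E and F (k = 2).
Possible neighbor pairs: C(2,2) = 1. Edges among them: none → e = 0.
Clustering(B) = 0/1.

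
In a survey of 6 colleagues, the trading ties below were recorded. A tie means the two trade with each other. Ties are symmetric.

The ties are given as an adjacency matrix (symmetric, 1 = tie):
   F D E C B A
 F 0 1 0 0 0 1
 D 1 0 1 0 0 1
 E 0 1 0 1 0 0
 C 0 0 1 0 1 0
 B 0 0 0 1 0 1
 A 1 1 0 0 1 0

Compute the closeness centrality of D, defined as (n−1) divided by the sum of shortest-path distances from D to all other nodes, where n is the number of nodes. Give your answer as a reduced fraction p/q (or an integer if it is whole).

5/7

Distances from D: A:1, B:2, C:2, E:1, F:1. Sum = 7.
n = 6, so closeness = 5/7.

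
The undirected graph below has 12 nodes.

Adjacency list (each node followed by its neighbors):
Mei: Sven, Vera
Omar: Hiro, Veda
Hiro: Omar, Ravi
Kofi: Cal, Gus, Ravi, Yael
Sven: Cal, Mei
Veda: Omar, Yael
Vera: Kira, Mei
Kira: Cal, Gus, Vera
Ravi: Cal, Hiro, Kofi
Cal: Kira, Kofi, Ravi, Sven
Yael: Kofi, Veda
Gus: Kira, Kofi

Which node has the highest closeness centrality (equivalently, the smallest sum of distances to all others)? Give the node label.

Farness (sum of distances to all others) for each node — Cal:20, Gus:26, Hiro:28, Kira:25, Kofi:21, Mei:33, Omar:34, Ravi:22, Sven:27, Veda:33, Vera:32, Yael:27.
The smallest farness is 20, for Cal, so Cal has the highest closeness.

Cal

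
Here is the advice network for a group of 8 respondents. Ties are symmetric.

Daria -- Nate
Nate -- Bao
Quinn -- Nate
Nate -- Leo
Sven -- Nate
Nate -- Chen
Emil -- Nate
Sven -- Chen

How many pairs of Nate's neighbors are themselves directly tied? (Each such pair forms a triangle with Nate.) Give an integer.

Nate's neighbors: Bao, Chen, Daria, Emil, Leo, Quinn, and Sven.
Neighbor pairs that are themselves tied: Nate–Chen–Sven. Each forms one triangle with Nate, for 1 in total.

1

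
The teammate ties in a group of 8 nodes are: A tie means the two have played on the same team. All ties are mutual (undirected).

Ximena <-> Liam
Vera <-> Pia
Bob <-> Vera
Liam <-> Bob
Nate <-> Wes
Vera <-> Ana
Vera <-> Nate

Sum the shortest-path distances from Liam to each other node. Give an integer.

Distances from Liam: Ana:3, Bob:1, Nate:3, Pia:3, Vera:2, Wes:4, Ximena:1.
Sum = 3 + 1 + 3 + 3 + 2 + 4 + 1 = 17.

17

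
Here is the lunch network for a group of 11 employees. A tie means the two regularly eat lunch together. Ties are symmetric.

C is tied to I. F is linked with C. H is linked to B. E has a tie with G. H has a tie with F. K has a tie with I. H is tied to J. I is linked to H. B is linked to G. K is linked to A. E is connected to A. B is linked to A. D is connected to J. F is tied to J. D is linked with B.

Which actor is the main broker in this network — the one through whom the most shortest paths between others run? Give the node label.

B

Unnormalized betweenness of each node: A:17/2, B:17, C:1, D:2, E:1, F:7/2, G:5/2, H:14, I:15/2, J:3, K:4.
B has the largest value, 17, making it the main broker — the node through which the most shortest paths run.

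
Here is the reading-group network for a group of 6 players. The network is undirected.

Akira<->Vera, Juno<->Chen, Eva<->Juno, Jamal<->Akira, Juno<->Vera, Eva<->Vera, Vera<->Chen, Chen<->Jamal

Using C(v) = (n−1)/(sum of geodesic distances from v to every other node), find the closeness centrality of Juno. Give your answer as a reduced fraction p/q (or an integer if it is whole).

5/7

Distances from Juno: Akira:2, Chen:1, Eva:1, Jamal:2, Vera:1. Sum = 7.
n = 6, so closeness = 5/7.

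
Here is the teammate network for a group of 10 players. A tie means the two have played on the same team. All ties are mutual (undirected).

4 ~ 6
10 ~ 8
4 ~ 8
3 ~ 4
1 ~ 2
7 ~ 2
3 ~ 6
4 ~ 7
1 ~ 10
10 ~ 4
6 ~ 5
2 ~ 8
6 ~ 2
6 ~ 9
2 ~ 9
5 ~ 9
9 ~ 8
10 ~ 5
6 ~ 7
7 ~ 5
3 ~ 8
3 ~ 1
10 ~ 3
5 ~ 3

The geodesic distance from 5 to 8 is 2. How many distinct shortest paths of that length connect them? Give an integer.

3

The shortest distance is 2. The length-2 paths are: 5–9–8; 5–3–8; 5–10–8.
That gives 3 distinct shortest paths.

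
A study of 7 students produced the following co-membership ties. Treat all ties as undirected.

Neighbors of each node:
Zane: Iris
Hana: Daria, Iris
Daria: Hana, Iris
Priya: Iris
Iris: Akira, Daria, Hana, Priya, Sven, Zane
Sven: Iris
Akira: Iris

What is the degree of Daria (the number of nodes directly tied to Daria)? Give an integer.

2

Daria is directly tied to Hana and Iris. That is 2 neighbors, so the degree of Daria is 2.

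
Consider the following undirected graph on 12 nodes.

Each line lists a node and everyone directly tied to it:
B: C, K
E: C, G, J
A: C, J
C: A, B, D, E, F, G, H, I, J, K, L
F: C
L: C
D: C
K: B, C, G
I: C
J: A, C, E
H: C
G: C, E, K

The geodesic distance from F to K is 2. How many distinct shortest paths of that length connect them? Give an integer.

1

The shortest distance is 2, and the only length-2 path is F–C–K. So there is exactly 1 shortest path.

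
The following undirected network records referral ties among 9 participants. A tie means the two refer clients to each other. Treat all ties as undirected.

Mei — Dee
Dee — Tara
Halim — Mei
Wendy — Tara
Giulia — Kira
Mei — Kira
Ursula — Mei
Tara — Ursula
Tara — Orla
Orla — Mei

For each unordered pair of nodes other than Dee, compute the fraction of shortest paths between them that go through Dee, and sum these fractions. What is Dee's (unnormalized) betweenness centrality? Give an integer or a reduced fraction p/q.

Pairs whose geodesics pass through Dee — Halim–Wendy: 1/3; Halim–Tara: 1/3; Giulia–Wendy: 1/3; Giulia–Tara: 1/3; Kira–Wendy: 1/3; Kira–Tara: 1/3; Wendy–Mei: 1/3; Mei–Tara: 1/3.
All other pairs contribute 0.
Summing the contributions gives betweenness(Dee) = 8/3.

8/3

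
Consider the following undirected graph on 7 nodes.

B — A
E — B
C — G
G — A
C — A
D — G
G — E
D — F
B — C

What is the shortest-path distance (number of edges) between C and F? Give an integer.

3

One shortest route is C – G – D – F, which uses 3 edges, and at distance 2 from C we only reach {D, E}, which does not include F. So d(C,F) = 3.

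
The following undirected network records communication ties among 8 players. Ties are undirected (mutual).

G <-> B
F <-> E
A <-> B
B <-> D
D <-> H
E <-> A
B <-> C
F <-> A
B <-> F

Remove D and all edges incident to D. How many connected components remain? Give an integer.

2

Without D, the remaining ties split the others into: {A, B, C, E, F, G}; {H}.
That's 2 separate components.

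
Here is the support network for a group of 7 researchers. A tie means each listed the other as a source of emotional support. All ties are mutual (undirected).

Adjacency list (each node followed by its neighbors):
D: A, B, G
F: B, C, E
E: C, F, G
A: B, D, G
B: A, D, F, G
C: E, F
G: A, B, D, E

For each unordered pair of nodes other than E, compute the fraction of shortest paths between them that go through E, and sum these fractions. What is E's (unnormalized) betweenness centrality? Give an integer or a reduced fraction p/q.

5/2

Pairs whose geodesics pass through E — F–G: 1/2; C–D: 1/2; C–G: 1; C–A: 1/2.
All other pairs contribute 0.
Summing the contributions gives betweenness(E) = 5/2.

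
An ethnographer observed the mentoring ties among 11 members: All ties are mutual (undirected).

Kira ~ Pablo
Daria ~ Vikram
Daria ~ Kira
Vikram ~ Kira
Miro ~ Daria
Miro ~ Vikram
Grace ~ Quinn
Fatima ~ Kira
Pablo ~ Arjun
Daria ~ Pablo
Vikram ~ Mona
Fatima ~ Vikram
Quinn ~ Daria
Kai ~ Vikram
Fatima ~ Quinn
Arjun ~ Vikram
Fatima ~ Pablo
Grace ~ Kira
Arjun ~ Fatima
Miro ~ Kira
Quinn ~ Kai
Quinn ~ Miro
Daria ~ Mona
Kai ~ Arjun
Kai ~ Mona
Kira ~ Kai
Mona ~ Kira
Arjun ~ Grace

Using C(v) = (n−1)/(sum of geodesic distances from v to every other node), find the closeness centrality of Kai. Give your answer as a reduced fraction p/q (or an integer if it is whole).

Distances from Kai: Arjun:1, Daria:2, Fatima:2, Grace:2, Kira:1, Miro:2, Mona:1, Pablo:2, Quinn:1, Vikram:1. Sum = 15.
n = 11, so closeness = 10/15 = 2/3.

2/3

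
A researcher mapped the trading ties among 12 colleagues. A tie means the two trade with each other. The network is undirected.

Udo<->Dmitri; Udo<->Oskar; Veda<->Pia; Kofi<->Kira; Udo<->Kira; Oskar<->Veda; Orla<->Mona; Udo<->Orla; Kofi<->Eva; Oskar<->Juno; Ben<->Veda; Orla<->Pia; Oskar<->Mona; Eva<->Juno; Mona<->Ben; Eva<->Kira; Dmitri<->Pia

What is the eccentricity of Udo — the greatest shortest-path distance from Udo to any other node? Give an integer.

Distances from Udo: Ben:3, Dmitri:1, Eva:2, Juno:2, Kira:1, Kofi:2, Mona:2, Orla:1, Oskar:1, Pia:2, Veda:2.
The largest is 3 (to Ben), so the eccentricity of Udo is 3.

3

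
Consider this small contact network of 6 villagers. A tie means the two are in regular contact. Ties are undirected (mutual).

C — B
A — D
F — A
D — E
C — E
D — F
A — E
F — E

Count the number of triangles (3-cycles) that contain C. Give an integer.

C's neighbors are B and E, but none of them are tied to each other, so no triangle contains C.

0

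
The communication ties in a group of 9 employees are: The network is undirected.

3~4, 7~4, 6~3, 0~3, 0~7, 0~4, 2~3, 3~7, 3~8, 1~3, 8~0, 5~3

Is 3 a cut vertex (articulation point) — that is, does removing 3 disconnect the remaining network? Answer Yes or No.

Removing 3 leaves {1} with no path to {0, 4, 7, and 8}, so the network splits into 5 components. 3 is a cut vertex.

Yes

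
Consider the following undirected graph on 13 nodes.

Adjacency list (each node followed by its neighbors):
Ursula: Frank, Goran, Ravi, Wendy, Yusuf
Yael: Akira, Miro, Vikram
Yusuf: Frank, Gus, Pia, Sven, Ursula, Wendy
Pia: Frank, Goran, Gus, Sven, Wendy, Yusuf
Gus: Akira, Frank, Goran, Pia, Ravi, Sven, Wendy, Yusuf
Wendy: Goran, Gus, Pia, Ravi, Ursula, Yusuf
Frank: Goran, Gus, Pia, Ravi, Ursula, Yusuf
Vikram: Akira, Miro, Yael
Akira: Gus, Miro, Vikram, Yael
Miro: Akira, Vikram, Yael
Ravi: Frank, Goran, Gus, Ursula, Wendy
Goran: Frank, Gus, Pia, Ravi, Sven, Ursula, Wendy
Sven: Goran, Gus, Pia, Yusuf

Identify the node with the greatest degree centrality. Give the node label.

Degrees — Akira:4, Frank:6, Goran:7, Gus:8, Miro:3, Pia:6, Ravi:5, Sven:4, Ursula:5, Vikram:3, Wendy:6, Yael:3, Yusuf:6.
The maximum is 8, attained only by Gus.

Gus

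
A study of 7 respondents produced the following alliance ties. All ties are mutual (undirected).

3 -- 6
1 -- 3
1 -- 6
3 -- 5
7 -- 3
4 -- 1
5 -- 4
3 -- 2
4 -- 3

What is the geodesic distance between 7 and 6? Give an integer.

2

One shortest route is 7 – 3 – 6, which uses 2 edges, and 7 and 6 are not directly tied, so nothing shorter exists. So d(7,6) = 2.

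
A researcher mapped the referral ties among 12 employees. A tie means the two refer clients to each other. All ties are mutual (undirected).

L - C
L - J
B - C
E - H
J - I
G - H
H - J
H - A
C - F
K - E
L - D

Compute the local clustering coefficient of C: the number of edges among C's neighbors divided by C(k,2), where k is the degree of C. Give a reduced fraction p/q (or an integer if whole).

C's neighbors: B, F, and L (k = 3).
Possible neighbor pairs: C(3,2) = 3. Edges among them: none → e = 0.
Clustering(C) = 0/3 = 0.

0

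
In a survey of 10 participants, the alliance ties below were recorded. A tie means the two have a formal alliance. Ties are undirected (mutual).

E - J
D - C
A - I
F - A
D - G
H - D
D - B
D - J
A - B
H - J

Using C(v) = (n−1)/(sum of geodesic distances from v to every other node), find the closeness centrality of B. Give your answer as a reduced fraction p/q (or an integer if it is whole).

9/17

Distances from B: A:1, C:2, D:1, E:3, F:2, G:2, H:2, I:2, J:2. Sum = 17.
n = 10, so closeness = 9/17.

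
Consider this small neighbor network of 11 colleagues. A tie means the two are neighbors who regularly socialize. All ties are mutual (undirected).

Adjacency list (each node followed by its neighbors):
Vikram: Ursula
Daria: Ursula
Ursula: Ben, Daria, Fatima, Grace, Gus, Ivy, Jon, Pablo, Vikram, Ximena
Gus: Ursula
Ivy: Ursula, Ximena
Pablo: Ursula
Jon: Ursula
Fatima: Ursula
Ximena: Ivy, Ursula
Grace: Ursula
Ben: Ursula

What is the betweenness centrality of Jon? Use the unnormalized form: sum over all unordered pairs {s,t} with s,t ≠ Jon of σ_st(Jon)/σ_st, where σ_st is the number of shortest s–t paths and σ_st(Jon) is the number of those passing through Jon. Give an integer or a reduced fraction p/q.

No shortest path between any pair of other nodes passes through Jon.
Summing the contributions gives betweenness(Jon) = 0.

0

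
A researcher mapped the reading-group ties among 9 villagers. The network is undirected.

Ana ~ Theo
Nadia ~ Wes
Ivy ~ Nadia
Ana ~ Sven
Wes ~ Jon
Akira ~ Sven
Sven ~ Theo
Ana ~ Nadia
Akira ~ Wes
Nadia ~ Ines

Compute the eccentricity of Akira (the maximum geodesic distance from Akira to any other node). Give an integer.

Distances from Akira: Ana:2, Ines:3, Ivy:3, Jon:2, Nadia:2, Sven:1, Theo:2, Wes:1.
The largest is 3 (to Ines and Ivy), so the eccentricity of Akira is 3.

3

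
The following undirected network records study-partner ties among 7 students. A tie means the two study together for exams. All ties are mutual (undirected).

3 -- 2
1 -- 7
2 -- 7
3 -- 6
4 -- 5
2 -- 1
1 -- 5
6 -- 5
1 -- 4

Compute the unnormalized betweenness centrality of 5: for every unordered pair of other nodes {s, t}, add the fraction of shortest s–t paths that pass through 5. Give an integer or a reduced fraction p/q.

Pairs whose geodesics pass through 5 — 4–6: 1; 4–3: 1/2; 6–7: 1/2; 6–1: 1.
All other pairs contribute 0.
Summing the contributions gives betweenness(5) = 3.

3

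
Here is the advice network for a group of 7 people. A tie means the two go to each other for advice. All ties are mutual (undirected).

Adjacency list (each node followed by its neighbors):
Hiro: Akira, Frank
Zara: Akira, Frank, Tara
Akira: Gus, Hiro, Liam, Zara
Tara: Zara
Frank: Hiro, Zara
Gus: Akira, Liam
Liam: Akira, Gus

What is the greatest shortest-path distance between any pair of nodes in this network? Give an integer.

3

Eccentricity of each node (its greatest distance to any other): Akira:2, Frank:3, Gus:3, Hiro:3, Liam:3, Tara:3, Zara:2.
The maximum eccentricity is 3, realized for instance by the pair Gus–Frank via Gus – Akira – Hiro – Frank. So the diameter is 3.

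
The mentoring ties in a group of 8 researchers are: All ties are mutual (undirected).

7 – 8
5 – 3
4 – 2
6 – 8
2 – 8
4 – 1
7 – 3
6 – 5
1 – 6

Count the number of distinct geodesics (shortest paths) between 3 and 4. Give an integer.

2

The shortest distance is 4. The length-4 paths are: 3–5–6–1–4; 3–7–8–2–4.
That gives 2 distinct shortest paths.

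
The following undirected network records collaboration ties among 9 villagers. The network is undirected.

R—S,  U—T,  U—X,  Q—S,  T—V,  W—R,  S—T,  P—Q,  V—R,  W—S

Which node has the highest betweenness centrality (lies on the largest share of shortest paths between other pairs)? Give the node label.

Unnormalized betweenness of each node: P:0, Q:7, R:5/2, S:33/2, T:27/2, U:7, V:3/2, W:0, X:0.
S has the largest value, 33/2, making it the main broker — the node through which the most shortest paths run.

S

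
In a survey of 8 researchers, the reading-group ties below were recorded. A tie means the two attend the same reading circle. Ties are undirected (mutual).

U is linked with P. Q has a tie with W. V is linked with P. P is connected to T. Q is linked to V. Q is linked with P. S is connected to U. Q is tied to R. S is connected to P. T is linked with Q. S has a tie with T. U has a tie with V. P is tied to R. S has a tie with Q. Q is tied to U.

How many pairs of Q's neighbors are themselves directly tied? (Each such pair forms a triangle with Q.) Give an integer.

Q's neighbors: P, R, S, T, U, V, and W.
Neighbor pairs that are themselves tied: Q–P–R; Q–P–S; Q–P–T; Q–P–U; Q–P–V; Q–S–T; Q–S–U; Q–U–V. Each forms one triangle with Q, for 8 in total.

8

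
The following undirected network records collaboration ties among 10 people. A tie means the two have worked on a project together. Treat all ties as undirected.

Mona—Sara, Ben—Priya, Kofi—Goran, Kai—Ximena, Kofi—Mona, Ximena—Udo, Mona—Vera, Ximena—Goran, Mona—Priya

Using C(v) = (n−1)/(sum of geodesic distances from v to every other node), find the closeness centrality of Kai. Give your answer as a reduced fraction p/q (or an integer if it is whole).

3/11

Distances from Kai: Ben:6, Goran:2, Kofi:3, Mona:4, Priya:5, Sara:5, Udo:2, Vera:5, Ximena:1. Sum = 33.
n = 10, so closeness = 9/33 = 3/11.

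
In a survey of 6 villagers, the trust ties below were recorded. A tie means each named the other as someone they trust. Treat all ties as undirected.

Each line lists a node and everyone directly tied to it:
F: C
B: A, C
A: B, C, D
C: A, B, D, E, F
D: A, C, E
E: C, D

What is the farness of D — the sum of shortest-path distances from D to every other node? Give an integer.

7

Distances from D: A:1, B:2, C:1, E:1, F:2.
Sum = 1 + 2 + 1 + 1 + 2 = 7.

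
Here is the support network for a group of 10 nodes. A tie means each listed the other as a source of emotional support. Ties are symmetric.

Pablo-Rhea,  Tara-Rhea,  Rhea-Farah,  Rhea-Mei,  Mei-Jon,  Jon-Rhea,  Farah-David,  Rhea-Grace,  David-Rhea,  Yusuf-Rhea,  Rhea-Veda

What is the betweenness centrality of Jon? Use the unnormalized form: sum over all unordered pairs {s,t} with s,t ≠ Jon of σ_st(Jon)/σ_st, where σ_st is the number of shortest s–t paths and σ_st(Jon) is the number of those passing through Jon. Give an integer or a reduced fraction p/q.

No shortest path between any pair of other nodes passes through Jon.
Summing the contributions gives betweenness(Jon) = 0.

0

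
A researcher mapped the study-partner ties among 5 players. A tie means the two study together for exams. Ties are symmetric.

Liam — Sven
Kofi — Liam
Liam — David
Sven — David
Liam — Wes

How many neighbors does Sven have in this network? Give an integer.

2

Sven is directly tied to David and Liam. That is 2 neighbors, so the degree of Sven is 2.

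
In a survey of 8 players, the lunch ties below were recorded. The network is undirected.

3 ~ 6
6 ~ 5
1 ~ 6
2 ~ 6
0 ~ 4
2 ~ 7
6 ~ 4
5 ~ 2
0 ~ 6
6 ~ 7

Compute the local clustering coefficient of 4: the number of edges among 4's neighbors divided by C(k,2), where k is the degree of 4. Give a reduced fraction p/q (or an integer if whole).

1

4's neighbors: 0 and 6 (k = 2).
Possible neighbor pairs: C(2,2) = 1. Edges among them: 0–6 → e = 1.
Clustering(4) = 1/1.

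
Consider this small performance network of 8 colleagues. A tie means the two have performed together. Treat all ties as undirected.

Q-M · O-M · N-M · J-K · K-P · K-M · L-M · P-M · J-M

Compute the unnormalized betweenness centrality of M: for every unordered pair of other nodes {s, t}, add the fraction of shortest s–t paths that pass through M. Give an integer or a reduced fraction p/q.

37/2

Pairs whose geodesics pass through M — O–Q: 1; O–J: 1; O–L: 1; O–K: 1; O–P: 1; O–N: 1; Q–J: 1; Q–L: 1; Q–K: 1; Q–P: 1; Q–N: 1; J–L: 1; J–P: 1/2; J–N: 1 … (+5 more pairs).
All other pairs contribute 0.
Summing the contributions gives betweenness(M) = 37/2.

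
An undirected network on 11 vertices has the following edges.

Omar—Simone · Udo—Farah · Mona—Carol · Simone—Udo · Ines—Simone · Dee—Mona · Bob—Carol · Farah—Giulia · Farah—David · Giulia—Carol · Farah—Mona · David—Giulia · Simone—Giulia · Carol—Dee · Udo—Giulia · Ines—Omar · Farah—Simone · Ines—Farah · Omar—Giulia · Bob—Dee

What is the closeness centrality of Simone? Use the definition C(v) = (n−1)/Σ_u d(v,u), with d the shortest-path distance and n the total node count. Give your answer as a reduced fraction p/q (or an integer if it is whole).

Distances from Simone: Bob:3, Carol:2, David:2, Dee:3, Farah:1, Giulia:1, Ines:1, Mona:2, Omar:1, Udo:1. Sum = 17.
n = 11, so closeness = 10/17.

10/17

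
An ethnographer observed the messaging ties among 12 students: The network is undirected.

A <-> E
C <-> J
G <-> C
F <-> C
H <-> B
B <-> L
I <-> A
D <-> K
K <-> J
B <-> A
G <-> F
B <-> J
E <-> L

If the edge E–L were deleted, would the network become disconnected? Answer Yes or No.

Even without that edge, E still reaches L via E – A – B – L, so the network stays connected. Not a bridge.

No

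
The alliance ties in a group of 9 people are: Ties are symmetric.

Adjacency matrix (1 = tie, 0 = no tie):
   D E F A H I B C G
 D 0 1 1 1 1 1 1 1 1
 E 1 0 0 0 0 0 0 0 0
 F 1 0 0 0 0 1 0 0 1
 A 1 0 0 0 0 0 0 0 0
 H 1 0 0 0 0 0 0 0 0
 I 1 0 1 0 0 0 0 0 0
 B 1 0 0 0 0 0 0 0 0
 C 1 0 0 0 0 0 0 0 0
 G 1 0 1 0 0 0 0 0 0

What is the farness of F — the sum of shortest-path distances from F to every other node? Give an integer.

Distances from F: A:2, B:2, C:2, D:1, E:2, G:1, H:2, I:1.
Sum = 2 + 2 + 2 + 1 + 2 + 1 + 2 + 1 = 13.

13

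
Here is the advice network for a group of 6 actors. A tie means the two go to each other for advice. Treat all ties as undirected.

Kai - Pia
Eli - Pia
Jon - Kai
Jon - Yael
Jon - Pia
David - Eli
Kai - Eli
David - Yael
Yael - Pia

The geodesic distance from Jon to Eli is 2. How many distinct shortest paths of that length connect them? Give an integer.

The shortest distance is 2. The length-2 paths are: Jon–Pia–Eli; Jon–Kai–Eli.
That gives 2 distinct shortest paths.

2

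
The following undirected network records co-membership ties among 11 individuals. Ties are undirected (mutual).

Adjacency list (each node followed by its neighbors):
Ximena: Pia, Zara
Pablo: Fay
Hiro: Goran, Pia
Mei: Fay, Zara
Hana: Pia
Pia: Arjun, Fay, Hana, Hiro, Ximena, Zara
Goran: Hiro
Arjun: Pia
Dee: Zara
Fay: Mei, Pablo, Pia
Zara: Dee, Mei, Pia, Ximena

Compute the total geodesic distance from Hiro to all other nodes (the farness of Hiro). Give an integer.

21

Distances from Hiro: Arjun:2, Dee:3, Fay:2, Goran:1, Hana:2, Mei:3, Pablo:3, Pia:1, Ximena:2, Zara:2.
Sum = 2 + 3 + 2 + 1 + 2 + 3 + 3 + 1 + 2 + 2 = 21.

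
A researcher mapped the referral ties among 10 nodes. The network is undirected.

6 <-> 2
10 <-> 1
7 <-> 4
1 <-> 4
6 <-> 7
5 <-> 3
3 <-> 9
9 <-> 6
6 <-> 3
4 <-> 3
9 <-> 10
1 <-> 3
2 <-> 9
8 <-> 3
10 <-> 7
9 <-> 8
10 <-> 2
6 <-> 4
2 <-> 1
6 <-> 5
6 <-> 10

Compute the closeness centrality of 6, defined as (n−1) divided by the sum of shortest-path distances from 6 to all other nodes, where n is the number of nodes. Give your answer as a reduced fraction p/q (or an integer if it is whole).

9/11

Distances from 6: 1:2, 2:1, 3:1, 4:1, 5:1, 7:1, 8:2, 9:1, 10:1. Sum = 11.
n = 10, so closeness = 9/11.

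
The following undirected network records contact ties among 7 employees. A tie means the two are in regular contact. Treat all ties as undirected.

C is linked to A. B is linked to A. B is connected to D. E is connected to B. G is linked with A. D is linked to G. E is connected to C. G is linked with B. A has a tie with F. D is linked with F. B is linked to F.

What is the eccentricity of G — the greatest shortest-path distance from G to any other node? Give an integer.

2

Distances from G: A:1, B:1, C:2, D:1, E:2, F:2.
The largest is 2 (to C, F, and E), so the eccentricity of G is 2.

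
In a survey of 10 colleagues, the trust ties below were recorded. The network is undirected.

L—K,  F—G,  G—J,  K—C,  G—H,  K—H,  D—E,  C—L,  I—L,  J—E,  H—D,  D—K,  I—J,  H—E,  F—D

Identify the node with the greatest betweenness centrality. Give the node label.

K

Unnormalized betweenness of each node: C:0, D:73/12, E:17/6, F:1/2, G:43/12, H:16/3, I:37/12, J:11/2, K:10, L:49/12.
K has the largest value, 10, making it the main broker — the node through which the most shortest paths run.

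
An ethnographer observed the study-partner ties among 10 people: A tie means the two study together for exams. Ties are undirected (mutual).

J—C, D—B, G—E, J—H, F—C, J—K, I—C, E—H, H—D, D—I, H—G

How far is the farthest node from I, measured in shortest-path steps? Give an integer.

3

Distances from I: B:2, C:1, D:1, E:3, F:2, G:3, H:2, J:2, K:3.
The largest is 3 (to G, E, and K), so the eccentricity of I is 3.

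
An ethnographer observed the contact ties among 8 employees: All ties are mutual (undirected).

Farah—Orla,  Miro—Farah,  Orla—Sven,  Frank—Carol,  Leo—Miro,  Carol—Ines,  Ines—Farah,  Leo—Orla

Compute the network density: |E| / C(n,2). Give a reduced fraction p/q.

There are 8 edges and 8 nodes, so the maximum possible is C(8,2) = 28.
Density = 8/28 = 2/7.

2/7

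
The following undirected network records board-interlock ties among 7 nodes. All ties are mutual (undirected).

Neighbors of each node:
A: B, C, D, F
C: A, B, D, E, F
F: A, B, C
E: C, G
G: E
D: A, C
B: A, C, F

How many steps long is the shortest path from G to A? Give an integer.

3

One shortest route is G – E – C – A, which uses 3 edges, and at distance 2 from G we only reach {C}, which does not include A. So d(G,A) = 3.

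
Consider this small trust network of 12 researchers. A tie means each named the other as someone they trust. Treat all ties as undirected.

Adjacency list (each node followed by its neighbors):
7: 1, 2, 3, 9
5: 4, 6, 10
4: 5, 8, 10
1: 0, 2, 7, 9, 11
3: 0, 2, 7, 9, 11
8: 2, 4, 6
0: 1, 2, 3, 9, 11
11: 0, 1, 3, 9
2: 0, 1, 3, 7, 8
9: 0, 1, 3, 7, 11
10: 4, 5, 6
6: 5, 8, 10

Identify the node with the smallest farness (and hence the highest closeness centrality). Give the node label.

2

Farness (sum of distances to all others) for each node — 0:23, 1:23, 2:19, 3:23, 4:27, 5:34, 6:27, 7:24, 8:21, 9:28, 10:34, 11:29.
The smallest farness is 19, for 2, so 2 has the highest closeness.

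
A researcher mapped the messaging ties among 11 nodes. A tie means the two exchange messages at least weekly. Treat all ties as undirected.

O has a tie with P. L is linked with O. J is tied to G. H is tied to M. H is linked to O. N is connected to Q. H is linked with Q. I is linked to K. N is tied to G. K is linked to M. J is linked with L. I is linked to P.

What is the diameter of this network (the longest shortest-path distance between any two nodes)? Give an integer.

Eccentricity of each node (its greatest distance to any other): G:5, H:3, I:5, J:5, K:5, L:4, M:4, N:5, O:3, P:4, Q:4.
The maximum eccentricity is 5, realized for instance by the pair N–I via N – Q – H – O – P – I. So the diameter is 5.

5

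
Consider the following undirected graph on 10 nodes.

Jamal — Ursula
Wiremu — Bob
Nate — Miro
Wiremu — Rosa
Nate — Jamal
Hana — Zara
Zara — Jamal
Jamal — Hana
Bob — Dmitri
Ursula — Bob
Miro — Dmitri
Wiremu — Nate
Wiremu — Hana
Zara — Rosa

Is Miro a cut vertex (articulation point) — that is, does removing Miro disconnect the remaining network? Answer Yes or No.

Even without Miro, every remaining node can still reach every other (the residual graph is connected), so Miro is not a cut vertex.

No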